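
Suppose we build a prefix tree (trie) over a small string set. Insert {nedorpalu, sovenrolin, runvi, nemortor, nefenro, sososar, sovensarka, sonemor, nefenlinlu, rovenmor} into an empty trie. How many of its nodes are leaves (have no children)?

10

Leaves are exactly the stored words that no other stored word extends.
Those words: "nedorpalu", "nefenlinlu", "nefenro", "nemortor", "rovenmor", "runvi", "sonemor", "sososar", "sovenrolin", "sovensarka"
Leaf count: 10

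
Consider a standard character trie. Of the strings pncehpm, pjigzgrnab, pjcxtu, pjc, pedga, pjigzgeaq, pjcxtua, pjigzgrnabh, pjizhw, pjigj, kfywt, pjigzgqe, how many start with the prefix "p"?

11

Walk to "p"; the words in its subtree are exactly those with that prefix.
Words under "p": pedga, pjc, pjcxtu, pjcxtua, pjigj, pjigzgeaq, pjigzgqe, pjigzgrnab, pjigzgrnabh, pjizhw, pncehpm
Count: 11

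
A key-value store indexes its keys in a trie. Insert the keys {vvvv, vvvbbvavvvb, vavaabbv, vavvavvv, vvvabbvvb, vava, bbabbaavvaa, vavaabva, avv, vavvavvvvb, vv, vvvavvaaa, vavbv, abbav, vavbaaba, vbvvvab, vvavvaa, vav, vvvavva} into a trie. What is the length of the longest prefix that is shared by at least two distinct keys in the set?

8

The deepest shared node is where two words last agree before diverging.
e.g. "vavvavvv" and "vavvavvvvb" share the prefix "vavvavvv" of length 8; no pair shares a longer one.
Longest shared-prefix length: 8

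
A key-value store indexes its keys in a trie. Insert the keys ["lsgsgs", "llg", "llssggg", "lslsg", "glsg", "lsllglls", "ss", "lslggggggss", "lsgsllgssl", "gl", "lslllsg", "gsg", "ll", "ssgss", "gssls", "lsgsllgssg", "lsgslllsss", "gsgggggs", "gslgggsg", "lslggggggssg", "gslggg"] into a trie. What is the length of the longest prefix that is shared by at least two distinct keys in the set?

11

Equivalently: take the maximum, over all pairs, of their longest common prefix length.
e.g. "lslggggggss" and "lslggggggssg" share the prefix "lslggggggss" of length 11; no pair shares a longer one.
Longest shared-prefix length: 11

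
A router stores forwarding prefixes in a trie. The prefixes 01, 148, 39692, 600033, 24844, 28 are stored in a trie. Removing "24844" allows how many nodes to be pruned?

4

Walk "24844" from the leaf back toward the root, removing each node that no remaining word uses.
The suffix "4844" (4 nodes) is used only by "24844"; the node for "2" still has the child "8", so pruning stops there.
Nodes removed: 4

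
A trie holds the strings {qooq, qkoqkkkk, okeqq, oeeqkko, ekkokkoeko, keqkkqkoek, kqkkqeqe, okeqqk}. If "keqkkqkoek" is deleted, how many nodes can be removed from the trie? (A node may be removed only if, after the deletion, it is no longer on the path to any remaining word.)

A node on "keqkkqkoek"'s path can go only if nothing else ends at it or branches off below it.
The suffix "eqkkqkoek" (9 nodes) is used only by "keqkkqkoek"; the node for "k" still has the child "q", so pruning stops there.
Nodes removed: 9

9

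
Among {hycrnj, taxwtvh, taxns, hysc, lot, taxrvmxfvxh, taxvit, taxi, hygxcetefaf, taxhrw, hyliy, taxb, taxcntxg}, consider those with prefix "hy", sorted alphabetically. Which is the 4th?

DFS of the "hy" subtree visits, in order: "hycrnj", "hygxcetefaf", "hyliy", "hysc"
The 4th is hysc.

hysc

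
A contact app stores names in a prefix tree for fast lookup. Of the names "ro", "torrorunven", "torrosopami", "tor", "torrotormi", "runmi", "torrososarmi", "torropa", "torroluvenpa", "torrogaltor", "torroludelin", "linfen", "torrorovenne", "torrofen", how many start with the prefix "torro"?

Filter for entries beginning with "torro":
Matches: "torrofen", "torrogaltor", "torroludelin", "torroluvenpa", "torropa", "torrorovenne", "torrorunven", "torrosopami", "torrososarmi", "torrotormi"
Count: 10

10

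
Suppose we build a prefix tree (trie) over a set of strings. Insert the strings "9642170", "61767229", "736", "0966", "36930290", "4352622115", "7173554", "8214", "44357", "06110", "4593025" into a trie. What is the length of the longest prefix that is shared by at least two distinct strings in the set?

1

The deepest shared node is where two words last agree before diverging.
"06110" and "0966" agree on "0" (1 characters) before diverging; nothing deeper is shared.
Longest shared-prefix length: 1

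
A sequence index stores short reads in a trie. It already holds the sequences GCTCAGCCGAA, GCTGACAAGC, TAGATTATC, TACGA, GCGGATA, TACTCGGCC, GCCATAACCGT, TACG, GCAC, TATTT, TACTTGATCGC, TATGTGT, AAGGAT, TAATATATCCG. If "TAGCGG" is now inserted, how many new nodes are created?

The longest prefix of "TAGCGG" already in the trie is "TAG" (length 3).
Each of the 3 remaining characters creates one node.

3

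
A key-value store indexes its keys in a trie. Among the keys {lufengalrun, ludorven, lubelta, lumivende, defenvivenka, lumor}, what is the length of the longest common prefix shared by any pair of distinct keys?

Look for the deepest trie node that still has at least two words in its subtree.
"lumivende" and "lumor" agree on "lum" (3 characters) before diverging; nothing deeper is shared.
Longest shared-prefix length: 3

3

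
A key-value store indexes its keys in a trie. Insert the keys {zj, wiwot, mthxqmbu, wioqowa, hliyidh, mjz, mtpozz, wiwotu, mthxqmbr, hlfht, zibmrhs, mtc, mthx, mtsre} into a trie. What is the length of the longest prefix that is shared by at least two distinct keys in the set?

Equivalently: take the maximum, over all pairs, of their longest common prefix length.
e.g. "mthxqmbr" and "mthxqmbu" share the prefix "mthxqmb" of length 7; no pair shares a longer one.
Longest shared-prefix length: 7

7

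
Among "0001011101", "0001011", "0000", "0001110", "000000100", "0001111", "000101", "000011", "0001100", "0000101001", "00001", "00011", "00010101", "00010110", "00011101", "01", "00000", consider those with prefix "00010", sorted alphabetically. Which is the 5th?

0001011101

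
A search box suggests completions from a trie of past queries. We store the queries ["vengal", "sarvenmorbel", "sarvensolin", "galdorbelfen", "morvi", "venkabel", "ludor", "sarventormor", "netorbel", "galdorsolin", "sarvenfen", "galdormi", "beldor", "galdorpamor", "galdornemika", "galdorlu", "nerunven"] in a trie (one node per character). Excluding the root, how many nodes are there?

For each word, the new-node count is its length minus the longest prefix already in the trie:
  "vengal" → 6 new (v, e, n, g, a, l)
  "sarvenmorbel" → 12 new (s, a, r, v, e, n, m, o, r, b, e, l)
  "sarvensolin" → prefix "sarven" already present; 5 new (s, o, l, i, n)
  "galdorbelfen" → 12 new (g, a, l, d, o, r, b, e, l, f, e, n)
  "morvi" → 5 new (m, o, r, v, i)
  "venkabel" → prefix "ven" already present; 5 new (k, a, b, e, l)
  "ludor" → 5 new (l, u, d, o, r)
  "sarventormor" → prefix "sarven" already present; 6 new (t, o, r, m, o, r)
  "netorbel" → 8 new (n, e, t, o, r, b, e, l)
  "galdorsolin" → prefix "galdor" already present; 5 new (s, o, l, i, n)
  "sarvenfen" → prefix "sarven" already present; 3 new (f, e, n)
  "galdormi" → prefix "galdor" already present; 2 new (m, i)
  "beldor" → 6 new (b, e, l, d, o, r)
  "galdorpamor" → prefix "galdor" already present; 5 new (p, a, m, o, r)
  "galdornemika" → prefix "galdor" already present; 6 new (n, e, m, i, k, a)
  "galdorlu" → prefix "galdor" already present; 2 new (l, u)
  "nerunven" → prefix "ne" already present; 6 new (r, u, n, v, e, n)
Total nodes = 6 + 12 + 5 + 12 + 5 + 5 + 5 + 6 + 8 + 5 + 3 + 2 + 6 + 5 + 6 + 2 + 6 = 99

99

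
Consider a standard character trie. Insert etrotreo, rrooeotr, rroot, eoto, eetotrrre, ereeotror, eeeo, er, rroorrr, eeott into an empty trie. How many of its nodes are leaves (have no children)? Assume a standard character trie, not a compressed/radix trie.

Leaves are exactly the stored words that no other stored word extends.
Those words: "eeeo", "eeott", "eetotrrre", "eoto", "ereeotror", "etrotreo", "rrooeotr", "rroorrr", "rroot"
Leaf count: 9

9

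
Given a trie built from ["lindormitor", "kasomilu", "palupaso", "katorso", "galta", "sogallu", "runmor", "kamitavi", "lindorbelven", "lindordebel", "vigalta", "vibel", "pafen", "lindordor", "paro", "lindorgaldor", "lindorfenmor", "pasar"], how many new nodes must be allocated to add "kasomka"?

2

The longest prefix of "kasomka" already in the trie is "kasom" (length 5).
Each of the 2 remaining characters creates one node.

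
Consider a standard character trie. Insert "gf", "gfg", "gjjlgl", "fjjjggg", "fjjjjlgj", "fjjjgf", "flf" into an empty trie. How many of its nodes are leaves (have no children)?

Leaves are exactly the stored words that no other stored word extends.
Those words: "fjjjgf", "fjjjggg", "fjjjjlgj", "flf", "gfg", "gjjlgl"
Leaf count: 6

6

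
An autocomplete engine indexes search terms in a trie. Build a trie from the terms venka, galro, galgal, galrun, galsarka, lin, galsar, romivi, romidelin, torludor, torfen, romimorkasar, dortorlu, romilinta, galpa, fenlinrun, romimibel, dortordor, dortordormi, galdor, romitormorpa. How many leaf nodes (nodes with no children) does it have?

19

Leaves are exactly the stored words that no other stored word extends.
Those words: "dortordormi", "dortorlu", "fenlinrun", "galdor", "galgal", "galpa", "galro", "galrun", "galsarka", "lin", "romidelin", "romilinta", "romimibel", "romimorkasar", "romitormorpa", "romivi", "torfen", "torludor", "venka"
Leaf count: 19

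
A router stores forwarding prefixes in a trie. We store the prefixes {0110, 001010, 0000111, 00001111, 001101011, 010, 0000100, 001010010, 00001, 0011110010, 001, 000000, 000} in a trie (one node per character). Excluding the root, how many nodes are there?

Count nodes per top-level branch (shared prefixes stored once):
  '0'-branch (000, 000000, 00001, 0000100, 0000111, 00001111, 001, 001010, 001010010, 001101011, 0011110010, 010, 0110): 35 nodes
Sum: 35

35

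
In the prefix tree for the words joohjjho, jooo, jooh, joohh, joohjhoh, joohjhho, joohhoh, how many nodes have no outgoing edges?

5

Leaves are exactly the stored words that no other stored word extends.
Those words: "joohhoh", "joohjhho", "joohjhoh", "joohjjho", "jooo"
Leaf count: 5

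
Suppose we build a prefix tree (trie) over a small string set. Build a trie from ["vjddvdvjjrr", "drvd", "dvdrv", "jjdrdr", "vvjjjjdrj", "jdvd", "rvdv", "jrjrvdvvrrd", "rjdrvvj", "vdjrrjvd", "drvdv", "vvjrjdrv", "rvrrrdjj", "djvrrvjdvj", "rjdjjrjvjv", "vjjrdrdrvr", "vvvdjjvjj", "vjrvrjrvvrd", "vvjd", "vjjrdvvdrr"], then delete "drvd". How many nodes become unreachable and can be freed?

Walk "drvd" from the leaf back toward the root, removing each node that no remaining word uses.
Every node on "drvd" is still needed (e.g. by "drvdv"), so nothing is freed.
Nodes removed: 0

0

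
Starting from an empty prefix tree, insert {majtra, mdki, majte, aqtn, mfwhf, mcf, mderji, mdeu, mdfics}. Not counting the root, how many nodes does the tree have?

29

For each word, the new-node count is its length minus the longest prefix already in the trie:
  "majtra" → 6 new (m, a, j, t, r, a)
  "mdki" → prefix "m" already present; 3 new (d, k, i)
  "majte" → prefix "majt" already present; 1 new (e)
  "aqtn" → 4 new (a, q, t, n)
  "mfwhf" → prefix "m" already present; 4 new (f, w, h, f)
  "mcf" → prefix "m" already present; 2 new (c, f)
  "mderji" → prefix "md" already present; 4 new (e, r, j, i)
  "mdeu" → prefix "mde" already present; 1 new (u)
  "mdfics" → prefix "md" already present; 4 new (f, i, c, s)
Total nodes = 6 + 3 + 1 + 4 + 4 + 2 + 4 + 1 + 4 = 29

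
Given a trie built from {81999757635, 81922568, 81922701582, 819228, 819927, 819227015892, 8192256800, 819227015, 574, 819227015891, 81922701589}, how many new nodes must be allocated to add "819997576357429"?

4

"81999757635" is already a path in the trie; the remaining "7429" must be added.
Each of the 4 remaining characters creates one node.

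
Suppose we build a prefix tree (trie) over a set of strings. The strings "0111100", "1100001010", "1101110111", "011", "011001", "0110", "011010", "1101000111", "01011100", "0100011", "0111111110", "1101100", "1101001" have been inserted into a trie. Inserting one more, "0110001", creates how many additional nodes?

The longest prefix of "0110001" already in the trie is "01100" (length 5).
Each of the 2 remaining characters creates one node.

2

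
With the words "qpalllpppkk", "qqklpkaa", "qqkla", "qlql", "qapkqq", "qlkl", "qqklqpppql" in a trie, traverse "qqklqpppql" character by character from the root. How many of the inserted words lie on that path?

Traverse "qqklqpppql" character by character; count nodes along the way that are marked as word ends.
Prefixes of the query that are stored words: "qqklqpppql"
Count: 1

1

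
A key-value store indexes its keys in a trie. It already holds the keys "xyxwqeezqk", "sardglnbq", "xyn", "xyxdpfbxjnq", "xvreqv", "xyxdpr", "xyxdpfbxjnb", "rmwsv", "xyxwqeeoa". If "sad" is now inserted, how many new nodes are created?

"sa" is already a path in the trie; the remaining "d" must be added.
Each of the 1 remaining characters creates one node.

1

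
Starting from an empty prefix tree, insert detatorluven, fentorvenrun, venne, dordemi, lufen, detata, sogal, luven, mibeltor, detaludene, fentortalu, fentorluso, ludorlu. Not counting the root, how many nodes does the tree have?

76

Count nodes per top-level branch (shared prefixes stored once):
  'd'-branch (detaludene, detata, detatorluven, dordemi): 25 nodes
  'f'-branch (fentorluso, fentortalu, fentorvenrun): 20 nodes
  'l'-branch (ludorlu, lufen, luven): 13 nodes
  'm'-branch (mibeltor): 8 nodes
  's'-branch (sogal): 5 nodes
  'v'-branch (venne): 5 nodes
Sum: 76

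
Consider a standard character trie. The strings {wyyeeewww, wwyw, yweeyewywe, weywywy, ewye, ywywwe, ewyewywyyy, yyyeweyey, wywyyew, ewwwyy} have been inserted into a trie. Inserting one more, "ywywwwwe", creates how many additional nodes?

Walking "ywywwwwe" from the root, the first 5 characters ("ywyww") follow existing edges; "w" is the first miss.
So 8 − 5 = 3 new nodes.

3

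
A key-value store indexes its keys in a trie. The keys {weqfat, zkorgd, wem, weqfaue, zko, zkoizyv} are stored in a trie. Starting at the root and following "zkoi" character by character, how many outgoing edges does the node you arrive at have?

Walk "zkoi" from the root, arriving at one node.
Characters that immediately follow "zkoi" among the stored strings: {z}.
That node has 1 child edge.

1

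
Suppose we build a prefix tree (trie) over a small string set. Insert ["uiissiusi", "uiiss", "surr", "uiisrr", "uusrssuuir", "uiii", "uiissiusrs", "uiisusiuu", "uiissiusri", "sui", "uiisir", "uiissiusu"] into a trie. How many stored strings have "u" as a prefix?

Walk to "u"; the words in its subtree are exactly those with that prefix.
Words under "u": uiii, uiisir, uiisrr, uiiss, uiissiusi, uiissiusri, uiissiusrs, uiissiusu, uiisusiuu, uusrssuuir
Count: 10

10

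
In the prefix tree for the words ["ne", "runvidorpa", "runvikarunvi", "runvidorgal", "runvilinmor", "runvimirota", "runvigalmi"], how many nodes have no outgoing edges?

A leaf is a node with no children — equivalently, the end of a word that is not a proper prefix of any other stored word.
Those words: "ne", "runvidorgal", "runvidorpa", "runvigalmi", "runvikarunvi", "runvilinmor", "runvimirota"
Leaf count: 7

7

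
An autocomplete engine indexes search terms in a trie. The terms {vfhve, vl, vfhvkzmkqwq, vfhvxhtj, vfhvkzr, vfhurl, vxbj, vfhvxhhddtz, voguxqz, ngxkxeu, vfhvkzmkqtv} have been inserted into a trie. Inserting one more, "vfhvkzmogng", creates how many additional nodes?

4

"vfhvkzm" is already a path in the trie; the remaining "ogng" must be added.
New nodes needed: |"vfhvkzmogng"| − 7 = 11 − 7 = 4.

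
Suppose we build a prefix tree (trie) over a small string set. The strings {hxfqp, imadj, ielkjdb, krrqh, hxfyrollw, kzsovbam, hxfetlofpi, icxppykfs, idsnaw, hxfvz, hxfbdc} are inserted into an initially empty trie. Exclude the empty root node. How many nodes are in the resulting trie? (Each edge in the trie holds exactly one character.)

59

Insert word by word; a character creates a node only if that edge doesn't already exist:
  "hxfqp" → 5 new (h, x, f, q, p)
  "imadj" → 5 new (i, m, a, d, j)
  "ielkjdb" → prefix "i" already present; 6 new (e, l, k, j, d, b)
  "krrqh" → 5 new (k, r, r, q, h)
  "hxfyrollw" → prefix "hxf" already present; 6 new (y, r, o, l, l, w)
  "kzsovbam" → prefix "k" already present; 7 new (z, s, o, v, b, a, m)
  "hxfetlofpi" → prefix "hxf" already present; 7 new (e, t, l, o, f, p, i)
  "icxppykfs" → prefix "i" already present; 8 new (c, x, p, p, y, k, f, s)
  "idsnaw" → prefix "i" already present; 5 new (d, s, n, a, w)
  "hxfvz" → prefix "hxf" already present; 2 new (v, z)
  "hxfbdc" → prefix "hxf" already present; 3 new (b, d, c)
Total nodes = 5 + 5 + 6 + 5 + 6 + 7 + 7 + 8 + 5 + 2 + 3 = 59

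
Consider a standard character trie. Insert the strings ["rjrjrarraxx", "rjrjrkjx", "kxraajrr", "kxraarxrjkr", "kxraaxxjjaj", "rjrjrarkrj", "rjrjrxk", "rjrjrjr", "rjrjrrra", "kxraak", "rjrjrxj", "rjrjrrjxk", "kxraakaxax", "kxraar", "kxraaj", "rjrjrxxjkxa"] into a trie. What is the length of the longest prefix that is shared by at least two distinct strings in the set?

Look for the deepest trie node that still has at least two words in its subtree.
"rjrjrarkrj" and "rjrjrarraxx" agree on "rjrjrar" (7 characters) before diverging; nothing deeper is shared.
Longest shared-prefix length: 7

7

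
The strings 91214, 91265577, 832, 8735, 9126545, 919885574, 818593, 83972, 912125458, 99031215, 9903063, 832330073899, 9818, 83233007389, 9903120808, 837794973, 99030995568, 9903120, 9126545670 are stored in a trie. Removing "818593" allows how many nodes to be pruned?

5

After clearing the end-marker at "818593", prune upward until reaching a node still needed by another word.
The suffix "18593" (5 nodes) is used only by "818593"; the node for "8" still has the child "3", so pruning stops there.
Nodes removed: 5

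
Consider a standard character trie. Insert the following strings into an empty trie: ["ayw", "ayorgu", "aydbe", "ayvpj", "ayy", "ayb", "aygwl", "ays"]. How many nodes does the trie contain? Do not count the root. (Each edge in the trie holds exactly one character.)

19

Trie structure (* marks end of a word):
(root)
└─ a
   └─ y
      ├─ b *
      ├─ d
      │  └─ b
      │     └─ e *
      ├─ g
      │  └─ w
      │     └─ l *
      ├─ o
      │  └─ r
      │     └─ g
      │        └─ u *
      ├─ s *
      ├─ v
      │  └─ p
      │     └─ j *
      ├─ w *
      └─ y *
Counting every labelled node above: 19.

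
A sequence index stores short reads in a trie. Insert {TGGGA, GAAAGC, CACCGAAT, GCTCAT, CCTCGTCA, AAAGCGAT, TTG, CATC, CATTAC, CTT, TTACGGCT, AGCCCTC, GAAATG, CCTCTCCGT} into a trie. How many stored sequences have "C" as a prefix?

Walk to "C"; the words in its subtree are exactly those with that prefix.
Matches: "CACCGAAT", "CATC", "CATTAC", "CCTCGTCA", "CCTCTCCGT", "CTT"
Count: 6

6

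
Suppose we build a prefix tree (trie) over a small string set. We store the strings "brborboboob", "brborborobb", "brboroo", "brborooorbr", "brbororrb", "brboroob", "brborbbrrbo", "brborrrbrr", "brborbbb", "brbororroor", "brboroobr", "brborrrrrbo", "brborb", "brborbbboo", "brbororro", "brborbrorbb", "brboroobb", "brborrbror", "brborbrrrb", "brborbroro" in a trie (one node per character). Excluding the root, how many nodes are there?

60

Insert word by word; a character creates a node only if that edge doesn't already exist:
  "brborboboob" → 11 new (b, r, b, o, r, b, o, b, o, o, b)
  "brborborobb" → prefix "brborbo" already present; 4 new (r, o, b, b)
  "brboroo" → prefix "brbor" already present; 2 new (o, o)
  "brborooorbr" → prefix "brboroo" already present; 4 new (o, r, b, r)
  "brbororrb" → prefix "brboro" already present; 3 new (r, r, b)
  "brboroob" → prefix "brboroo" already present; 1 new (b)
  "brborbbrrbo" → prefix "brborb" already present; 5 new (b, r, r, b, o)
  "brborrrbrr" → prefix "brbor" already present; 5 new (r, r, b, r, r)
  "brborbbb" → prefix "brborbb" already present; 1 new (b)
  "brbororroor" → prefix "brbororr" already present; 3 new (o, o, r)
  "brboroobr" → prefix "brboroob" already present; 1 new (r)
  "brborrrrrbo" → prefix "brborrr" already present; 4 new (r, r, b, o)
  "brborb" → prefix "brborb" already present; 0 new (none)
  "brborbbboo" → prefix "brborbbb" already present; 2 new (o, o)
  "brbororro" → prefix "brbororro" already present; 0 new (none)
  "brborbrorbb" → prefix "brborb" already present; 5 new (r, o, r, b, b)
  "brboroobb" → prefix "brboroob" already present; 1 new (b)
  "brborrbror" → prefix "brborr" already present; 4 new (b, r, o, r)
  "brborbrrrb" → prefix "brborbr" already present; 3 new (r, r, b)
  "brborbroro" → prefix "brborbror" already present; 1 new (o)
Total nodes = 11 + 4 + 2 + 4 + 3 + 1 + 5 + 5 + 1 + 3 + 1 + 4 + 0 + 2 + 0 + 5 + 1 + 4 + 3 + 1 = 60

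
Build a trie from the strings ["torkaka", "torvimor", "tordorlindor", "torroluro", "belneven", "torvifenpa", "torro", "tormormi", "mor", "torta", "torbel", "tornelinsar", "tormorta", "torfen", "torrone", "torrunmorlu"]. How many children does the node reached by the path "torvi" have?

Follow the path "torvi" to its node, then look at its outgoing edges.
Distinct next characters after "torvi": f, m.
That node has 2 child edges.

2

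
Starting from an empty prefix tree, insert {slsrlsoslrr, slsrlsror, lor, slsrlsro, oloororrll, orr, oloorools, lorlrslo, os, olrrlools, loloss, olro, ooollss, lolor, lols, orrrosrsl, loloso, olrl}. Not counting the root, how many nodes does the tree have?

66

Count nodes per top-level branch (shared prefixes stored once):
  'l'-branch (lolor, loloso, loloss, lols, lor, lorlrslo): 15 nodes
  'o'-branch (oloorools, oloororrll, olrl, olro, olrrlools, ooollss, orr, orrrosrsl, os): 37 nodes
  's'-branch (slsrlsoslrr, slsrlsro, slsrlsror): 14 nodes
Sum: 66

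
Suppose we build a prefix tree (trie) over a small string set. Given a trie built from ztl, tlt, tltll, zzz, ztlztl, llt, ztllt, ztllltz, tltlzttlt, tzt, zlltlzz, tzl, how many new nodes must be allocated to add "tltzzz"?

The longest prefix of "tltzzz" already in the trie is "tlt" (length 3).
New nodes needed: |"tltzzz"| − 3 = 6 − 3 = 3.

3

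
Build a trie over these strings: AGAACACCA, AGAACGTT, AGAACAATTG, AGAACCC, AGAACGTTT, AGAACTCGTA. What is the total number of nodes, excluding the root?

24

Count nodes per top-level branch (shared prefixes stored once):
  'A'-branch (AGAACAATTG, AGAACACCA, AGAACCC, AGAACGTT, AGAACGTTT, AGAACTCGTA): 24 nodes
Sum: 24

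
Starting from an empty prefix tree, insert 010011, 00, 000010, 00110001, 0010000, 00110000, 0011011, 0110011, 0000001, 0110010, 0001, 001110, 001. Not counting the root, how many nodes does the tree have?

36

Count nodes per top-level branch (shared prefixes stored once):
  '0'-branch (00, 0000001, 000010, 0001, 001, 0010000, 00110000, 00110001, 0011011, 001110, 010011, 0110010, 0110011): 36 nodes
Sum: 36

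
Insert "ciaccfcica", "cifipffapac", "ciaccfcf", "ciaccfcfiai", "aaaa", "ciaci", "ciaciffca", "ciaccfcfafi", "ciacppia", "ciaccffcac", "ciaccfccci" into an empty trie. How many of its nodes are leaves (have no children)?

9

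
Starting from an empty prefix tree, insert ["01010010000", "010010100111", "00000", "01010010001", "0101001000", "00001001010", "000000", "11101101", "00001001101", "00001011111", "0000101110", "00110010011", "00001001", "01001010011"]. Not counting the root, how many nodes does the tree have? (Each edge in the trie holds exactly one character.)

Trace insertions, counting only characters that open a new branch:
  "01010010000" → 11 new (0, 1, 0, 1, 0, 0, 1, 0, 0, 0, 0)
  "010010100111" → prefix "010" already present; 9 new (0, 1, 0, 1, 0, 0, 1, 1, 1)
  "00000" → prefix "0" already present; 4 new (0, 0, 0, 0)
  "01010010001" → prefix "0101001000" already present; 1 new (1)
  "0101001000" → prefix "0101001000" already present; 0 new (none)
  "00001001010" → prefix "0000" already present; 7 new (1, 0, 0, 1, 0, 1, 0)
  "000000" → prefix "00000" already present; 1 new (0)
  "11101101" → 8 new (1, 1, 1, 0, 1, 1, 0, 1)
  "00001001101" → prefix "00001001" already present; 3 new (1, 0, 1)
  "00001011111" → prefix "000010" already present; 5 new (1, 1, 1, 1, 1)
  "0000101110" → prefix "000010111" already present; 1 new (0)
  "00110010011" → prefix "00" already present; 9 new (1, 1, 0, 0, 1, 0, 0, 1, 1)
  "00001001" → prefix "00001001" already present; 0 new (none)
  "01001010011" → prefix "01001010011" already present; 0 new (none)
Total nodes = 11 + 9 + 4 + 1 + 0 + 7 + 1 + 8 + 3 + 5 + 1 + 9 + 0 + 0 = 59

59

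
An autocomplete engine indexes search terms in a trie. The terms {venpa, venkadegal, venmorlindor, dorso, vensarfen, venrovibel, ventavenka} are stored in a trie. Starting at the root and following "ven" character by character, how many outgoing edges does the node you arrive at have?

6

The children of the "ven" node are the distinct next characters among strings starting with "ven".
Characters that immediately follow "ven" among the stored strings: {k, m, p, r, s, t}.
That node has 6 child edges.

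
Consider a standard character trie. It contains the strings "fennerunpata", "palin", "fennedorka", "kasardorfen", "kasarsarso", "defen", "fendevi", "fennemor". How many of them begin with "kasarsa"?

Traverse to the node for "kasarsa", then collect every word in that subtree.
Matches: "kasarsarso"
Count: 1

1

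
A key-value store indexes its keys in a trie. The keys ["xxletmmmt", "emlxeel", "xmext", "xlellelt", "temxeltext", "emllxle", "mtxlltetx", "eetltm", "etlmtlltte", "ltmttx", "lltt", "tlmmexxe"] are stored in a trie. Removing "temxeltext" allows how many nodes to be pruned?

Walk "temxeltext" from the leaf back toward the root, removing each node that no remaining word uses.
The suffix "emxeltext" (9 nodes) is used only by "temxeltext"; the node for "t" still has the child "l", so pruning stops there.
Nodes removed: 9

9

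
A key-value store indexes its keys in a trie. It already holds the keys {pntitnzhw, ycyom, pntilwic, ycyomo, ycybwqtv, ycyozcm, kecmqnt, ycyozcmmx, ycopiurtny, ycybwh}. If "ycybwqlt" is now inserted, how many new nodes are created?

The longest prefix of "ycybwqlt" already in the trie is "ycybwq" (length 6).
New nodes needed: |"ycybwqlt"| − 6 = 8 − 6 = 2.

2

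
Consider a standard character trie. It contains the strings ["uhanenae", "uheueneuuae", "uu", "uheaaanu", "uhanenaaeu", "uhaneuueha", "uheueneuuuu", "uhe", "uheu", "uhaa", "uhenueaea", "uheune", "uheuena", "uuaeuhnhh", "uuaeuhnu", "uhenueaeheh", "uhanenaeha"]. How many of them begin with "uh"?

Traverse to the node for "uh", then collect every word in that subtree.
Matches: "uhaa", "uhanenaaeu", "uhanenae", "uhanenaeha", "uhaneuueha", "uhe", "uheaaanu", "uhenueaea", "uhenueaeheh", "uheu", "uheuena", "uheueneuuae", "uheueneuuuu", "uheune"
Count: 14

14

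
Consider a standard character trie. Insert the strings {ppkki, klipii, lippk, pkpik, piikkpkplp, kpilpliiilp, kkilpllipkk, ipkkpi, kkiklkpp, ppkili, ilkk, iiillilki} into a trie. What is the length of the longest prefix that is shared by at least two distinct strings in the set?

3

Equivalently: take the maximum, over all pairs, of their longest common prefix length.
"kkiklkpp" and "kkilpllipkk" agree on "kki" (3 characters) before diverging; nothing deeper is shared.
Longest shared-prefix length: 3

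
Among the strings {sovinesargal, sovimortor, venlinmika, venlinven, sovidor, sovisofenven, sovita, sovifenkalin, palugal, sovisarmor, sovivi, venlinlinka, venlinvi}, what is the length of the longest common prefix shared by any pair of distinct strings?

The deepest shared node is where two words last agree before diverging.
e.g. "venlinven" and "venlinvi" share the prefix "venlinv" of length 7; no pair shares a longer one.
Longest shared-prefix length: 7

7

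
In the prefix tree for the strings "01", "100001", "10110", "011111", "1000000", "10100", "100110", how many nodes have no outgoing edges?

A leaf is a node with no children — equivalently, the end of a word that is not a proper prefix of any other stored word.
Those words: "011111", "1000000", "100001", "100110", "10100", "10110"
Leaf count: 6

6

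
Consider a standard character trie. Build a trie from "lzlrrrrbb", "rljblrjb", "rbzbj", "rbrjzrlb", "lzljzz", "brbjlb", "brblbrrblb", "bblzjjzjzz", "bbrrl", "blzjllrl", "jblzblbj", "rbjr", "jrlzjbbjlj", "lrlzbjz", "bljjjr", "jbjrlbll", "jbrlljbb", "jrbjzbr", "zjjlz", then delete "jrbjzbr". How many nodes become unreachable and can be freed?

5

After clearing the end-marker at "jrbjzbr", prune upward until reaching a node still needed by another word.
The suffix "bjzbr" (5 nodes) is used only by "jrbjzbr"; the node for "jr" still has the child "l", so pruning stops there.
Nodes removed: 5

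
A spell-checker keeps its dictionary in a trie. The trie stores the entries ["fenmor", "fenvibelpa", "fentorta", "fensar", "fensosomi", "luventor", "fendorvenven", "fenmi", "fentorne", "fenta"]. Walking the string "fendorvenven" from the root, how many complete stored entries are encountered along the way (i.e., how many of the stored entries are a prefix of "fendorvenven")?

Traverse "fendorvenven" character by character; count nodes along the way that are marked as word ends.
Prefixes of the query that are stored words: "fendorvenven"
Count: 1

1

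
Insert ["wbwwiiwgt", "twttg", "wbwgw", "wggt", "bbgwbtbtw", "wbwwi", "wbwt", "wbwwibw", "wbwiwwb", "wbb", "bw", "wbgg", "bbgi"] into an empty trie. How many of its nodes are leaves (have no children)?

A leaf is a node with no children — equivalently, the end of a word that is not a proper prefix of any other stored word.
Those words: "bbgi", "bbgwbtbtw", "bw", "twttg", "wbb", "wbgg", "wbwgw", "wbwiwwb", "wbwt", "wbwwibw", "wbwwiiwgt", "wggt"
Leaf count: 12

12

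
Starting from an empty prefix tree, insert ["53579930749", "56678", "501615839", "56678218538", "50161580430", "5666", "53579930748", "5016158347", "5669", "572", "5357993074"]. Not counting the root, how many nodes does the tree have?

Trace insertions, counting only characters that open a new branch:
  "53579930749" → 11 new (5, 3, 5, 7, 9, 9, 3, 0, 7, 4, 9)
  "56678" → prefix "5" already present; 4 new (6, 6, 7, 8)
  "501615839" → prefix "5" already present; 8 new (0, 1, 6, 1, 5, 8, 3, 9)
  "56678218538" → prefix "56678" already present; 6 new (2, 1, 8, 5, 3, 8)
  "50161580430" → prefix "5016158" already present; 4 new (0, 4, 3, 0)
  "5666" → prefix "566" already present; 1 new (6)
  "53579930748" → prefix "5357993074" already present; 1 new (8)
  "5016158347" → prefix "50161583" already present; 2 new (4, 7)
  "5669" → prefix "566" already present; 1 new (9)
  "572" → prefix "5" already present; 2 new (7, 2)
  "5357993074" → prefix "5357993074" already present; 0 new (none)
Total nodes = 11 + 4 + 8 + 6 + 4 + 1 + 1 + 2 + 1 + 2 + 0 = 40

40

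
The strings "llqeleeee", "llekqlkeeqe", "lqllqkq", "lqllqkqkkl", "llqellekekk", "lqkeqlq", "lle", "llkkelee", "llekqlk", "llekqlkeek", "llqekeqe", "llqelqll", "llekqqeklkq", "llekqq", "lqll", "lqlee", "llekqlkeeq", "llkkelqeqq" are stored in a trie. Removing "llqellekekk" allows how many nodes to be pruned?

Walk "llqellekekk" from the leaf back toward the root, removing each node that no remaining word uses.
The suffix "lekekk" (6 nodes) is used only by "llqellekekk"; the node for "llqel" still has the child "e", so pruning stops there.
Nodes removed: 6

6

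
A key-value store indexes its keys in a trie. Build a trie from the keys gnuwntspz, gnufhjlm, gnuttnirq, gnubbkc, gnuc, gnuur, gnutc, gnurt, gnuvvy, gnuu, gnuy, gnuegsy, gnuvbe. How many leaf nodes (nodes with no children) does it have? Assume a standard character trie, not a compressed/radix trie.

12

Leaves are exactly the stored words that no other stored word extends.
Those words: "gnubbkc", "gnuc", "gnuegsy", "gnufhjlm", "gnurt", "gnutc", "gnuttnirq", "gnuur", "gnuvbe", "gnuvvy", "gnuwntspz", "gnuy"
Leaf count: 12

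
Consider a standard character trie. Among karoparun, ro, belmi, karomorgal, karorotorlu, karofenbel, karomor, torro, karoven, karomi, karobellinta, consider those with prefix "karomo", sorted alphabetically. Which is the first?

karomor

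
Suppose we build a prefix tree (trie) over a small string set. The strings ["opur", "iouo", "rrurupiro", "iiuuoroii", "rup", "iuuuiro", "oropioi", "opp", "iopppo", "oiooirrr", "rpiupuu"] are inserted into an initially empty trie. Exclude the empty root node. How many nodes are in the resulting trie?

Trace insertions, counting only characters that open a new branch:
  "opur" → 4 new (o, p, u, r)
  "iouo" → 4 new (i, o, u, o)
  "rrurupiro" → 9 new (r, r, u, r, u, p, i, r, o)
  "iiuuoroii" → prefix "i" already present; 8 new (i, u, u, o, r, o, i, i)
  "rup" → prefix "r" already present; 2 new (u, p)
  "iuuuiro" → prefix "i" already present; 6 new (u, u, u, i, r, o)
  "oropioi" → prefix "o" already present; 6 new (r, o, p, i, o, i)
  "opp" → prefix "op" already present; 1 new (p)
  "iopppo" → prefix "io" already present; 4 new (p, p, p, o)
  "oiooirrr" → prefix "o" already present; 7 new (i, o, o, i, r, r, r)
  "rpiupuu" → prefix "r" already present; 6 new (p, i, u, p, u, u)
Total nodes = 4 + 4 + 9 + 8 + 2 + 6 + 6 + 1 + 4 + 7 + 6 = 57

57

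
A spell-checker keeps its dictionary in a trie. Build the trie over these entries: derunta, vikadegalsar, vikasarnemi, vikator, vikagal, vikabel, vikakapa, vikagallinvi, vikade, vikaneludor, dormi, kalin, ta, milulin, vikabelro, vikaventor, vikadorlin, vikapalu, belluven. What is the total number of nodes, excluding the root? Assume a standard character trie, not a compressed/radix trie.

For each word, the new-node count is its length minus the longest prefix already in the trie:
  "derunta" → 7 new (d, e, r, u, n, t, a)
  "vikadegalsar" → 12 new (v, i, k, a, d, e, g, a, l, s, a, r)
  "vikasarnemi" → prefix "vika" already present; 7 new (s, a, r, n, e, m, i)
  "vikator" → prefix "vika" already present; 3 new (t, o, r)
  "vikagal" → prefix "vika" already present; 3 new (g, a, l)
  "vikabel" → prefix "vika" already present; 3 new (b, e, l)
  "vikakapa" → prefix "vika" already present; 4 new (k, a, p, a)
  "vikagallinvi" → prefix "vikagal" already present; 5 new (l, i, n, v, i)
  "vikade" → prefix "vikade" already present; 0 new (none)
  "vikaneludor" → prefix "vika" already present; 7 new (n, e, l, u, d, o, r)
  "dormi" → prefix "d" already present; 4 new (o, r, m, i)
  "kalin" → 5 new (k, a, l, i, n)
  "ta" → 2 new (t, a)
  "milulin" → 7 new (m, i, l, u, l, i, n)
  "vikabelro" → prefix "vikabel" already present; 2 new (r, o)
  "vikaventor" → prefix "vika" already present; 6 new (v, e, n, t, o, r)
  "vikadorlin" → prefix "vikad" already present; 5 new (o, r, l, i, n)
  "vikapalu" → prefix "vika" already present; 4 new (p, a, l, u)
  "belluven" → 8 new (b, e, l, l, u, v, e, n)
Total nodes = 7 + 12 + 7 + 3 + 3 + 3 + 4 + 5 + 0 + 7 + 4 + 5 + 2 + 7 + 2 + 6 + 5 + 4 + 8 = 94

94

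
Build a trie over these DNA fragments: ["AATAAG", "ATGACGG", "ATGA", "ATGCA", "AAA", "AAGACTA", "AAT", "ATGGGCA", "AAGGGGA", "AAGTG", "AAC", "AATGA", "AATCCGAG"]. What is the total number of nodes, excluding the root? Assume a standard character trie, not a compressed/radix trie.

38

Count nodes per top-level branch (shared prefixes stored once):
  'A'-branch (AAA, AAC, AAGACTA, AAGGGGA, AAGTG, AAT, AATAAG, AATCCGAG, AATGA, ATGA, ATGACGG, ATGCA, ATGGGCA): 38 nodes
Sum: 38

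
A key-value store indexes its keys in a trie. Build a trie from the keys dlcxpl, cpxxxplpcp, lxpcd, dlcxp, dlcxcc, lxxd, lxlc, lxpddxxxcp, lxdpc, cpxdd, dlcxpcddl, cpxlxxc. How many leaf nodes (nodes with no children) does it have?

A leaf is a node with no children — equivalently, the end of a word that is not a proper prefix of any other stored word.
Those words: "cpxdd", "cpxlxxc", "cpxxxplpcp", "dlcxcc", "dlcxpcddl", "dlcxpl", "lxdpc", "lxlc", "lxpcd", "lxpddxxxcp", "lxxd"
Leaf count: 11

11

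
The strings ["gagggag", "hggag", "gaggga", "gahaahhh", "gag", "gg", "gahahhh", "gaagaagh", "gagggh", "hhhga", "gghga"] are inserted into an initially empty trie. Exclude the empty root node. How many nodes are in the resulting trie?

Count nodes per top-level branch (shared prefixes stored once):
  'g'-branch (gaagaagh, gag, gaggga, gagggag, gagggh, gahaahhh, gahahhh, gg, gghga): 27 nodes
  'h'-branch (hggag, hhhga): 9 nodes
Sum: 36

36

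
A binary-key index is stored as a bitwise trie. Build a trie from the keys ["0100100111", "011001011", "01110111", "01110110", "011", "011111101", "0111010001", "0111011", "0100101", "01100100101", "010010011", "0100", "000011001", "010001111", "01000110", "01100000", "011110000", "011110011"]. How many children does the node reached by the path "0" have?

Follow the path "0" to its node, then look at its outgoing edges.
Distinct next characters after "0": 0, 1.
That node has 2 child edges.

2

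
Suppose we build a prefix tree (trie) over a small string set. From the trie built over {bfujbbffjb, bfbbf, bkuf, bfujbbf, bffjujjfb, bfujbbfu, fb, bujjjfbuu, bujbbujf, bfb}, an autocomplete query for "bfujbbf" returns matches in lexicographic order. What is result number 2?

bfujbbffjb

Filter for "bfujbbf…" and sort: "bfujbbf", "bfujbbffjb", "bfujbbfu"
The 2nd is bfujbbffjb.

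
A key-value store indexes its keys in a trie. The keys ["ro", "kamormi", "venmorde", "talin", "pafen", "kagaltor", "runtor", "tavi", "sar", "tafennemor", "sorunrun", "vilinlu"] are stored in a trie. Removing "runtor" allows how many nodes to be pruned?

5

Walk "runtor" from the leaf back toward the root, removing each node that no remaining word uses.
The suffix "untor" (5 nodes) is used only by "runtor"; the node for "r" still has the child "o", so pruning stops there.
Nodes removed: 5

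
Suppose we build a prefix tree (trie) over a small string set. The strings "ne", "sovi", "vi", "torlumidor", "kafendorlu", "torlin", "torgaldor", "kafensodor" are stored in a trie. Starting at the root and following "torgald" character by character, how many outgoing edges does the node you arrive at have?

1

Follow the path "torgald" to its node, then look at its outgoing edges.
Distinct next characters after "torgald": o.
That node has 1 child edge.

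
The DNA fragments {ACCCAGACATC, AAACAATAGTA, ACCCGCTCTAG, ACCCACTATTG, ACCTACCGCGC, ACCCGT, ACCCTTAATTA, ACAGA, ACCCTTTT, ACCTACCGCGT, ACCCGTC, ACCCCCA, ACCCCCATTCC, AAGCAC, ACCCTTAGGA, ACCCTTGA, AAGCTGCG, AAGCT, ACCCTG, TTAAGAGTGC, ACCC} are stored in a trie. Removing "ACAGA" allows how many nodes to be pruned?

3

A node on "ACAGA"'s path can go only if nothing else ends at it or branches off below it.
The suffix "AGA" (3 nodes) is used only by "ACAGA"; the node for "AC" still has the child "C", so pruning stops there.
Nodes removed: 3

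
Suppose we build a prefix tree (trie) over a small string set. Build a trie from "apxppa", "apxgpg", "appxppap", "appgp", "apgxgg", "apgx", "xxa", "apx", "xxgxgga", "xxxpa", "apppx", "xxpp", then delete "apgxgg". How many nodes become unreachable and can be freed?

Walk "apgxgg" from the leaf back toward the root, removing each node that no remaining word uses.
The suffix "gg" (2 nodes) is used only by "apgxgg"; "apgx" is itself a stored word, so pruning stops there.
Nodes removed: 2

2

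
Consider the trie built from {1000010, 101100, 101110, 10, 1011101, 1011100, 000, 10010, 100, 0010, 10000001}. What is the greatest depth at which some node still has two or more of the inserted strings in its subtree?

6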